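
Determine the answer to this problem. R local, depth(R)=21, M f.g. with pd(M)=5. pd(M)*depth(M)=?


pd+depth=21
depth=21-5=16
pd*depth=5*16=80


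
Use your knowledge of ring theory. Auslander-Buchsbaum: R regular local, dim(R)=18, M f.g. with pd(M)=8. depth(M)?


pd+depth=depth(R)=18
depth=18-8=10


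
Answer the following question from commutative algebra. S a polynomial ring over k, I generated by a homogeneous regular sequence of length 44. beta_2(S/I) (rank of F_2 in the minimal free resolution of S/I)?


Regular sequence => Koszul complex is the minimal free resolution.
Syz_1 minimally generated by Koszul relations f_i*e_j - f_j*e_i (i<j): mu(Syz_1) = beta_2 = C(m,2) = m(m-1)/2
m=44
44*43/2 = 946


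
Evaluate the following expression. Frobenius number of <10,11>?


gcd(10,11)=1 => F=ab-a-b=10*11-10-11=110-21=89


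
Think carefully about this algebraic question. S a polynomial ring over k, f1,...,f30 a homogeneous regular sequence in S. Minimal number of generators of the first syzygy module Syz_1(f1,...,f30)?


Regular sequence => Koszul complex is the minimal free resolution.
Syz_1 minimally generated by Koszul relations f_i*e_j - f_j*e_i (i<j): mu(Syz_1) = beta_2 = C(m,2) = m(m-1)/2
m=30
30*29/2 = 435


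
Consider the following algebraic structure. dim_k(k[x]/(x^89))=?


Basis: 1,x,...,x^88
dim=89


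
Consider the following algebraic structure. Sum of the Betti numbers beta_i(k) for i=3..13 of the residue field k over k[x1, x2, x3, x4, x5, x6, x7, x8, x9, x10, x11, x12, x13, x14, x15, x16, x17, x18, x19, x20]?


Koszul resolution: beta_i(k)=C(n,i), n=20
C(20,3)=1140, C(20,4)=4845, C(20,5)=15504, C(20,6)=38760, C(20,7)=77520, C(20,8)=125970, C(20,9)=167960, C(20,10)=184756, C(20,11)=167960, C(20,12)=125970, C(20,13)=77520
Sum=987905


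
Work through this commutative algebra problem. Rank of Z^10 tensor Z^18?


rank(M(x)N) = rank(M)*rank(N)
10*18 = 180


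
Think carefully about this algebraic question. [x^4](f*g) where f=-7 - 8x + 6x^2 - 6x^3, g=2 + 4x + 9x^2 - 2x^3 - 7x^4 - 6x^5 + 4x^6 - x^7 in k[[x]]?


[x^4] = sum a_i*b_j, i+j=4
  -7*-7=49
  -8*-2=16
  6*9=54
  -6*4=-24
Sum=95


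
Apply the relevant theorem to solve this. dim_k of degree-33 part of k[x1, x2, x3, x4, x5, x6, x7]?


C(d+n-1,n-1)=C(39,6)=3262623


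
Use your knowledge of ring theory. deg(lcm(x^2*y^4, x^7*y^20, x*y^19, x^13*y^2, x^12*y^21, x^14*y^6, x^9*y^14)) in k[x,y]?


lcm = componentwise max:
x: max(2,7,1,13,12,14,9)=14
y: max(4,20,19,2,21,6,14)=21
Total=14+21=35


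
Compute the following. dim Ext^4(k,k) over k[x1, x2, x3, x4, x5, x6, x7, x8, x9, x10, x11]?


C(n,i)=C(11,4)=330


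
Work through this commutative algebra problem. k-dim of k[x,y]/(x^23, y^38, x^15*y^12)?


k[x,y]/I, I = (x^23, y^38, x^15*y^12)
Rect: 23x38=874. Corner: (23-15)x(38-12)=208.
dim = 874-208 = 666


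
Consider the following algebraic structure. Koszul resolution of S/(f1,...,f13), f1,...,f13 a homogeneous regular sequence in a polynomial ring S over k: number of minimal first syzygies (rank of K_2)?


Regular sequence => Koszul complex is the minimal free resolution.
Syz_1 minimally generated by Koszul relations f_i*e_j - f_j*e_i (i<j): mu(Syz_1) = beta_2 = C(m,2) = m(m-1)/2
m=13
13*12/2 = 78


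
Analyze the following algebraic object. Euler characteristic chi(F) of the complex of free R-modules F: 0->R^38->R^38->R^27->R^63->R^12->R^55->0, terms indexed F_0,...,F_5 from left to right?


chi = sum (-1)^i * rank:
(-1)^0*38=38
(-1)^1*38=-38
(-1)^2*27=27
(-1)^3*63=-63
(-1)^4*12=12
(-1)^5*55=-55
chi=-79


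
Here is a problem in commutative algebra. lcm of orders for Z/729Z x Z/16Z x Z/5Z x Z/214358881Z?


Exponent = lcm of the cyclic orders; pairwise coprime => product.
3^6*2^4*5^1*11^8=729*16*5*214358881=12501409939920


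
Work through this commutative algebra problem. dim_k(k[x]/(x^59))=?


Basis: 1,x,...,x^58
dim=59


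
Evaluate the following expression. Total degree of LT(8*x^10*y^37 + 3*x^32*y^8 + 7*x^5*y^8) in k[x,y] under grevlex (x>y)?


LT: 8*x^10*y^37
deg_x=10, deg_y=37
Total=10+37=47


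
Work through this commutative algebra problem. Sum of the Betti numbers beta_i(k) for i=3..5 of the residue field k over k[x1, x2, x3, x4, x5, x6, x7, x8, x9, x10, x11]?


Koszul resolution: beta_i(k)=C(n,i), n=11
C(11,3)=165, C(11,4)=330, C(11,5)=462
Sum=957


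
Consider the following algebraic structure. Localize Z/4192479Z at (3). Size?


3-primary part: 4192479=3^10*71
Size=3^10=59049


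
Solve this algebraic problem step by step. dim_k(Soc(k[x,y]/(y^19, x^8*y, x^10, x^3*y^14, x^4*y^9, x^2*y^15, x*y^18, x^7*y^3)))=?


Socle = ann(m) = span of standard monomials u with x*u, y*u in I (staircase corners).
Minimal generators: x^10, x^8*y, x^7*y^3, x^4*y^9, x^3*y^14, x^2*y^15, x*y^18, y^19
Corners: y^18, xy^17, x^2y^14, x^3y^13, x^6y^8, x^7y^2, x^9
Socle dim=7


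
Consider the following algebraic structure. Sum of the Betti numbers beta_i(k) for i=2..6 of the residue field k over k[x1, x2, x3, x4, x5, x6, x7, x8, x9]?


Koszul resolution: beta_i(k)=C(n,i), n=9
C(9,2)=36, C(9,3)=84, C(9,4)=126, C(9,5)=126, C(9,6)=84
Sum=456


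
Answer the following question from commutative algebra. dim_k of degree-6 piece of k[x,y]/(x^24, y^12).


k[x,y], I = (x^24, y^12), d = 6
Need i < 24 and d-i < 12.
Range: 0 <= i <= 6.
H(6) = 7


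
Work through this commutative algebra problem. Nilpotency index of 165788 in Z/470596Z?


165788^k mod 470596:
k=1: 165788
k=2: 30968
k=3: 391020
k=4: 412972
k=5: 201684
k=6: 0
First zero at k = 6


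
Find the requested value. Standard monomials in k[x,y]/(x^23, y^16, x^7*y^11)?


k[x,y]/I, I = (x^23, y^16, x^7*y^11)
Rect: 23x16=368. Corner: (23-7)x(16-11)=80.
dim = 368-80 = 288


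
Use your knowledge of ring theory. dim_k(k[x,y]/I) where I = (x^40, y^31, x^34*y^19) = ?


k[x,y]/I, I = (x^40, y^31, x^34*y^19)
Rect: 40x31=1240. Corner: (40-34)x(31-19)=72.
dim = 1240-72 = 1168


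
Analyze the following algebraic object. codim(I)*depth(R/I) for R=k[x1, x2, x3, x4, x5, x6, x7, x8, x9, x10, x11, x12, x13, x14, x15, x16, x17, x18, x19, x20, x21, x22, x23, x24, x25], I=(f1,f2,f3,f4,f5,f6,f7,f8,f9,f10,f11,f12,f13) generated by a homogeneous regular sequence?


codim=13, depth=dim(R/I)=25-13=12
Product=13*12=156


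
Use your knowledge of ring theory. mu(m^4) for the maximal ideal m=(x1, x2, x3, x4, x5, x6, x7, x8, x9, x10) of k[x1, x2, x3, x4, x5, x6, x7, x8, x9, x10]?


Graded Nakayama: mu(m^d) = dim_k (m^d/m^(d+1)) = #degree-4 monomials in 10 vars
C(n+d-1,d)=C(13,4)=715


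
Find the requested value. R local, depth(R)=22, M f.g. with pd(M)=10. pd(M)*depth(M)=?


pd+depth=22
depth=22-10=12
pd*depth=10*12=120


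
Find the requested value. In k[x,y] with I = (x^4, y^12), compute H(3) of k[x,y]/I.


k[x,y], I = (x^4, y^12), d = 3
Need i < 4 and d-i < 12.
Range: 0 <= i <= 3.
H(3) = 4


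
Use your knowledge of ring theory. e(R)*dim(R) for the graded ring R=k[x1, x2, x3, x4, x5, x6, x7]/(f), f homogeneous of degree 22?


e(R)=deg(f)=22, dim(R)=7-1=6
e*dim=22*6=132


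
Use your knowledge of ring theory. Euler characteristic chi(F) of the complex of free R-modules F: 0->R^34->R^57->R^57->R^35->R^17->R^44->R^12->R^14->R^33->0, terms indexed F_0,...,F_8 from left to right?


chi = sum (-1)^i * rank:
(-1)^0*34=34
(-1)^1*57=-57
(-1)^2*57=57
(-1)^3*35=-35
(-1)^4*17=17
(-1)^5*44=-44
(-1)^6*12=12
(-1)^7*14=-14
(-1)^8*33=33
chi=3


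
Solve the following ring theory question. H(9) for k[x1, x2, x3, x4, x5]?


C(d+n-1,n-1)=C(13,4)=715


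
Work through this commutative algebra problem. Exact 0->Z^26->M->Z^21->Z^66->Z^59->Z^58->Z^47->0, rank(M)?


Alt sum=0:
(-1)^0*26 + (-1)^1*? + (-1)^2*21 + (-1)^3*66 + (-1)^4*59 + (-1)^5*58 + (-1)^6*47=0
rank(M)=29


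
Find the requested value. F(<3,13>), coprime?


gcd(3,13)=1 => F=ab-a-b=3*13-3-13=39-16=23


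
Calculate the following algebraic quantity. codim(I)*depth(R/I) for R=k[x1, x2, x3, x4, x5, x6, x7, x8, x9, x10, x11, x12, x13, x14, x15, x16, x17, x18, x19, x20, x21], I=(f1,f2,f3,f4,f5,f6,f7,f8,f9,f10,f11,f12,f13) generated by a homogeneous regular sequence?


codim=13, depth=dim(R/I)=21-13=8
Product=13*8=104


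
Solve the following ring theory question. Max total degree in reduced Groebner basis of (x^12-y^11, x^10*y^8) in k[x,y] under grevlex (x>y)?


LT(f1)=x^12, LT(f2)=x^10y^8, lcm=x^12y^8
S(f1,f2) = y^8*f1 - x^2*f2 = -y^19
Reduced GB = {f1, f2, y^19}; degrees 12, 18, 19
Max = 19


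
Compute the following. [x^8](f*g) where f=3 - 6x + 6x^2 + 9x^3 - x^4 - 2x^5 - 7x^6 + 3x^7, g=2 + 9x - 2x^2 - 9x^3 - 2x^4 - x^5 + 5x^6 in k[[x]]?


[x^8] = sum a_i*b_j, i+j=8
  6*5=30
  9*-1=-9
  -1*-2=2
  -2*-9=18
  -7*-2=14
  3*9=27
Sum=82


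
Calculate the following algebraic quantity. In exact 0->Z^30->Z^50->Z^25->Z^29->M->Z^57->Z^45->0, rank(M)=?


Alt sum=0:
(-1)^0*30 + (-1)^1*50 + (-1)^2*25 + (-1)^3*29 + (-1)^4*? + (-1)^5*57 + (-1)^6*45=0
rank(M)=36


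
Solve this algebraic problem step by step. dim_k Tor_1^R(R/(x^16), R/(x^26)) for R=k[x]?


Tor_1(R/I,R/J)=(I cap J)/IJ=(x^26)/(x^42)
dim=42-26=min(16,26)=16


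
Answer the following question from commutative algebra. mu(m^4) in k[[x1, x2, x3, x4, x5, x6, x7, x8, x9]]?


C(n+d-1,d)=C(12,4)=495


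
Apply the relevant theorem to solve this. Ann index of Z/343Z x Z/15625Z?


Exponent = lcm of the cyclic orders; pairwise coprime => product.
7^3*5^6=343*15625=5359375


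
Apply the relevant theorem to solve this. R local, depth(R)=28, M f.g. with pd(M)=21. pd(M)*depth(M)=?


pd+depth=28
depth=28-21=7
pd*depth=21*7=147


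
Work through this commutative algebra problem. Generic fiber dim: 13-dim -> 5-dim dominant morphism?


dim(fiber)=dim(X)-dim(Y)=13-5=8


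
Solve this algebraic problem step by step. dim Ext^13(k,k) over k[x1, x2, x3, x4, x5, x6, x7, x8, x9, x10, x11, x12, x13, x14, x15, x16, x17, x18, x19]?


C(n,i)=C(19,13)=27132


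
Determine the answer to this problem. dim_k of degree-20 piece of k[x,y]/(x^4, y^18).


k[x,y], I = (x^4, y^18), d = 20
Need i < 4 and d-i < 18.
Range: 3 <= i <= 3.
H(20) = 1


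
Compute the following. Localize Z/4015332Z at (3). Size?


3-primary part: 4015332=3^10*68
Size=3^10=59049


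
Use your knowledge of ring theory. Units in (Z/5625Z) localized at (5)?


Local ring = Z/625Z.
phi(625) = 5^3*(5-1) = 500


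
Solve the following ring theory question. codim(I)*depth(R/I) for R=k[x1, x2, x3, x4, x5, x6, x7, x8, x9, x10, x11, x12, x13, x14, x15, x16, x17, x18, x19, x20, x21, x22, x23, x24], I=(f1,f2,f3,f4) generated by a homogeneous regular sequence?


codim=4, depth=dim(R/I)=24-4=20
Product=4*20=80


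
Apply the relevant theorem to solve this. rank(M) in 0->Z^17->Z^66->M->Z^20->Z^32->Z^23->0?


Alt sum=0:
(-1)^0*17 + (-1)^1*66 + (-1)^2*? + (-1)^3*20 + (-1)^4*32 + (-1)^5*23=0
rank(M)=60


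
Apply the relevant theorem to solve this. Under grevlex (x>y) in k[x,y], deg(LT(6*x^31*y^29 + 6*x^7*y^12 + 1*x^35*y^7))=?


LT: 6*x^31*y^29
deg_x=31, deg_y=29
Total=31+29=60


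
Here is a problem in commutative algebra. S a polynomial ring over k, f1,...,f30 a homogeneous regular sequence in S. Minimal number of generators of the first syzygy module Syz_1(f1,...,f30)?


Regular sequence => Koszul complex is the minimal free resolution.
Syz_1 minimally generated by Koszul relations f_i*e_j - f_j*e_i (i<j): mu(Syz_1) = beta_2 = C(m,2) = m(m-1)/2
m=30
30*29/2 = 435


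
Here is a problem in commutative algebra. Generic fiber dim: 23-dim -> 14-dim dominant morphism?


dim(fiber)=dim(X)-dim(Y)=23-14=9


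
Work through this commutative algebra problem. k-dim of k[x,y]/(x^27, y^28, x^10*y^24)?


k[x,y]/I, I = (x^27, y^28, x^10*y^24)
Rect: 27x28=756. Corner: (27-10)x(28-24)=68.
dim = 756-68 = 688


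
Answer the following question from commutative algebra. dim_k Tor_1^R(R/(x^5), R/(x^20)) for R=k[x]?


Tor_1(R/I,R/J)=(I cap J)/IJ=(x^20)/(x^25)
dim=25-20=min(5,20)=5


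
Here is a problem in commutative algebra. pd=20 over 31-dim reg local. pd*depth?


pd+depth=31
depth=31-20=11
pd*depth=20*11=220


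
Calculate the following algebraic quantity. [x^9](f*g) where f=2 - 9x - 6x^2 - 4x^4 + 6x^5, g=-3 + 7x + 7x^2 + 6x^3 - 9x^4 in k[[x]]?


[x^9] = sum a_i*b_j, i+j=9
  6*-9=-54
Sum=-54


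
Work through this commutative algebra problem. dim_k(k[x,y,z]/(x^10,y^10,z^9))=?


Basis: x^iy^jz^k, i<10,j<10,k<9
10*10*9=900


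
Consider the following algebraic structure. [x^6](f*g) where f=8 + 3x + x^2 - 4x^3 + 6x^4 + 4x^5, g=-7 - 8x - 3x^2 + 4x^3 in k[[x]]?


[x^6] = sum a_i*b_j, i+j=6
  -4*4=-16
  6*-3=-18
  4*-8=-32
Sum=-66


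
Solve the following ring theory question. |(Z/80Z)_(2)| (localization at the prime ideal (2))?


2-primary part: 80=2^4*5
Size=2^4=16


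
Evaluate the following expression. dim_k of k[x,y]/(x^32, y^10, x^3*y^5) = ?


k[x,y]/I, I = (x^32, y^10, x^3*y^5)
Rect: 32x10=320. Corner: (32-3)x(10-5)=145.
dim = 320-145 = 175


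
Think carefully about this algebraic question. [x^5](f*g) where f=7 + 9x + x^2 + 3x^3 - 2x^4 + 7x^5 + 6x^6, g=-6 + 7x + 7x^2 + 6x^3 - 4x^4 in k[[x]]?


[x^5] = sum a_i*b_j, i+j=5
  9*-4=-36
  1*6=6
  3*7=21
  -2*7=-14
  7*-6=-42
Sum=-65


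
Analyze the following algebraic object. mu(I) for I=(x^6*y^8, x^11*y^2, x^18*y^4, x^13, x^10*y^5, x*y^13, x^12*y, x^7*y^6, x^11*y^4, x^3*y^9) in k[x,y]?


Remove redundant (divisible by others).
x^11*y^4 redundant.
x^18*y^4 redundant.
Min: x^13, x^12*y, x^11*y^2, x^10*y^5, x^7*y^6, x^6*y^8, x^3*y^9, x*y^13
Count=8


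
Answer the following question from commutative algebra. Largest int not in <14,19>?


gcd(14,19)=1 => F=ab-a-b=14*19-14-19=266-33=233


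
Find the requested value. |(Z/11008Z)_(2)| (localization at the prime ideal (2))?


2-primary part: 11008=2^8*43
Size=2^8=256


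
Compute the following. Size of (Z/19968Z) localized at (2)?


2-primary part: 19968=2^9*39
Size=2^9=512


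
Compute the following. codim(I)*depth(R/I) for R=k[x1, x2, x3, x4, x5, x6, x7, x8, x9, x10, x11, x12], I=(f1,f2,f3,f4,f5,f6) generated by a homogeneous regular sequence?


codim=6, depth=dim(R/I)=12-6=6
Product=6*6=36


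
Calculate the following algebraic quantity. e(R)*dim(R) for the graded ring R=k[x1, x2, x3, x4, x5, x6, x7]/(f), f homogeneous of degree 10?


e(R)=deg(f)=10, dim(R)=7-1=6
e*dim=10*6=60


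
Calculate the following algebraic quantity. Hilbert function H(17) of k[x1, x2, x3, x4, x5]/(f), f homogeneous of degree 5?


C(21,4)-C(16,4)=5985-1820=4165


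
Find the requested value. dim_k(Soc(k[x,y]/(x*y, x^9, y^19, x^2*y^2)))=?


Socle = ann(m) = span of standard monomials u with x*u, y*u in I (staircase corners).
Redundant generators: x^2*y^2
Minimal generators: x^9, x*y, y^19
Corners: y^18, x^8
Socle dim=2


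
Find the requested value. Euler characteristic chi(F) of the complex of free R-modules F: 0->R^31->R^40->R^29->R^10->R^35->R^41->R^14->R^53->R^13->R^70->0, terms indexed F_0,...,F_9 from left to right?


chi = sum (-1)^i * rank:
(-1)^0*31=31
(-1)^1*40=-40
(-1)^2*29=29
(-1)^3*10=-10
(-1)^4*35=35
(-1)^5*41=-41
(-1)^6*14=14
(-1)^7*53=-53
(-1)^8*13=13
(-1)^9*70=-70
chi=-92


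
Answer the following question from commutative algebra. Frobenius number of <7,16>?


gcd(7,16)=1 => F=ab-a-b=7*16-7-16=112-23=89


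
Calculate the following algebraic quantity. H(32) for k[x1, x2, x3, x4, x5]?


C(d+n-1,n-1)=C(36,4)=58905


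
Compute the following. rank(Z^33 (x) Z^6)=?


rank(M(x)N) = rank(M)*rank(N)
33*6 = 198


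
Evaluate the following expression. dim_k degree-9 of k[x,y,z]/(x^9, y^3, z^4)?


Need i<9, j<3, k<4 with i+j+k=9.
For each i, j ranges over max(0,9-i-3)..min(2,9-i):
  i=0: j in [6,2] -> 0
  i=1: j in [5,2] -> 0
  i=2: j in [4,2] -> 0
  i=3: j in [3,2] -> 0
  i=4: j in [2,2] -> 1
  i=5: j in [1,2] -> 2
  i=6: j in [0,2] -> 3
  i=7: j in [0,2] -> 3
  i=8: j in [0,1] -> 2
H(9) = 0+0+0+0+1+2+3+3+2 = 11


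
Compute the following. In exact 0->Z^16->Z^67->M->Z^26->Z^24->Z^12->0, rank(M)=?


Alt sum=0:
(-1)^0*16 + (-1)^1*67 + (-1)^2*? + (-1)^3*26 + (-1)^4*24 + (-1)^5*12=0
rank(M)=65


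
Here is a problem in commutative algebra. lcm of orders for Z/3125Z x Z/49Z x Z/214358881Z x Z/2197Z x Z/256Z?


Exponent = lcm of the cyclic orders; pairwise coprime => product.
5^5*7^2*11^8*13^3*2^8=3125*49*214358881*2197*256=18461101293034400000


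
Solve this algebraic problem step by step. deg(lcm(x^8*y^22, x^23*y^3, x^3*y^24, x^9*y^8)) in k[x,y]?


lcm = componentwise max:
x: max(8,23,3,9)=23
y: max(22,3,24,8)=24
Total=23+24=47


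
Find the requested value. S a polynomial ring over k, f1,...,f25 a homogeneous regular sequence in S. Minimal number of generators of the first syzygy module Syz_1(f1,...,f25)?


Regular sequence => Koszul complex is the minimal free resolution.
Syz_1 minimally generated by Koszul relations f_i*e_j - f_j*e_i (i<j): mu(Syz_1) = beta_2 = C(m,2) = m(m-1)/2
m=25
25*24/2 = 300


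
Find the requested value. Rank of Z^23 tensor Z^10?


rank(M(x)N) = rank(M)*rank(N)
23*10 = 230


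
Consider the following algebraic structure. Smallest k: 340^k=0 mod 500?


340^k mod 500:
k=1: 340
k=2: 100
k=3: 0
First zero at k = 3


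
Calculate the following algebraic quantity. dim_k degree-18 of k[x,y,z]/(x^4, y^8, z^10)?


Need i<4, j<8, k<10 with i+j+k=18.
For each i, j ranges over max(0,18-i-9)..min(7,18-i):
  i=0: j in [9,7] -> 0
  i=1: j in [8,7] -> 0
  i=2: j in [7,7] -> 1
  i=3: j in [6,7] -> 2
H(18) = 0+0+1+2 = 3


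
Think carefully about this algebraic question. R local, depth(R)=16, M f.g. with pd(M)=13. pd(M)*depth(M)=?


pd+depth=16
depth=16-13=3
pd*depth=13*3=39


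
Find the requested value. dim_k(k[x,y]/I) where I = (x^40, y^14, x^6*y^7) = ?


k[x,y]/I, I = (x^40, y^14, x^6*y^7)
Rect: 40x14=560. Corner: (40-6)x(14-7)=238.
dim = 560-238 = 322


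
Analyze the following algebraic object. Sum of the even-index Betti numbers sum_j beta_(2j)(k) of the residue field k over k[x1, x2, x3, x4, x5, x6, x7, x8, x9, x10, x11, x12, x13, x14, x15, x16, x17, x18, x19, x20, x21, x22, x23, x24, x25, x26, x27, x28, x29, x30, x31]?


Koszul resolution: beta_i(k)=C(n,i), n=31
sum_even C(31,i) = 2^(n-1) = 2^30 = 1073741824


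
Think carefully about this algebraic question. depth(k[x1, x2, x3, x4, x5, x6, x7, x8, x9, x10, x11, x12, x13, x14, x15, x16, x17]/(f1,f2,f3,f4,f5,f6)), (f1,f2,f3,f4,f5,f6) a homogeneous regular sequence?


depth(R)=17
depth(R/I)=17-6=11


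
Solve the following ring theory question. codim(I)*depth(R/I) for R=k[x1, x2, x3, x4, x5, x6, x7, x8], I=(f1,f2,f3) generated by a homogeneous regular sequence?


codim=3, depth=dim(R/I)=8-3=5
Product=3*5=15


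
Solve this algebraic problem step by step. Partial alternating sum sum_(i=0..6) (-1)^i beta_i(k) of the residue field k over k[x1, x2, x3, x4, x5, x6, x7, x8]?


Koszul resolution: beta_i(k)=C(n,i), n=8
sum_(i=0..p) (-1)^i C(n,i) = (-1)^p C(n-1,p)
(-1)^6*C(7,6) = (-1)^6*7 = 7


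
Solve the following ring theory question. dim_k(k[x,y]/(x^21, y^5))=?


Basis: x^i*y^j, i<21, j<5
21*5=105


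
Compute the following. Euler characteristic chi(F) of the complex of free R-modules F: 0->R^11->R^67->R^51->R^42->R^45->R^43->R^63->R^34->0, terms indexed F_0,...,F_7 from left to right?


chi = sum (-1)^i * rank:
(-1)^0*11=11
(-1)^1*67=-67
(-1)^2*51=51
(-1)^3*42=-42
(-1)^4*45=45
(-1)^5*43=-43
(-1)^6*63=63
(-1)^7*34=-34
chi=-16


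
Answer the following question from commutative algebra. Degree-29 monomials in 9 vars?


C(d+n-1,n-1)=C(37,8)=38608020


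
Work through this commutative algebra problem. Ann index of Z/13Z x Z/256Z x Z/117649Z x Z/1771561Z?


Exponent = lcm of the cyclic orders; pairwise coprime => product.
13^1*2^8*7^6*11^6=13*256*117649*1771561=693629680936192


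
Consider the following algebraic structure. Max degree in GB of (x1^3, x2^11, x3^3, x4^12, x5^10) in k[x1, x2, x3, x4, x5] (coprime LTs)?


Pure powers, coprime LTs => already GB.
Degrees: 3, 11, 3, 12, 10
Max=12


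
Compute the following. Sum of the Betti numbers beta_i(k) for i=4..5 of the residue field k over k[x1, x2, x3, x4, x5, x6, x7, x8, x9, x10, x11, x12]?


Koszul resolution: beta_i(k)=C(n,i), n=12
C(12,4)=495, C(12,5)=792
Sum=1287


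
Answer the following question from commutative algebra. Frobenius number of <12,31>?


gcd(12,31)=1 => F=ab-a-b=12*31-12-31=372-43=329


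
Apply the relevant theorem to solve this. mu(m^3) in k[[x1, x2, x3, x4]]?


C(n+d-1,d)=C(6,3)=20


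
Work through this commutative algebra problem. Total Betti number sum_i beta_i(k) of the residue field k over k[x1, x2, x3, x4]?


Koszul resolution: beta_i(k)=C(n,i), n=4
sum_i C(4,i) = 2^4 = 16


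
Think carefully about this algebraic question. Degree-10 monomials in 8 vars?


C(d+n-1,n-1)=C(17,7)=19448


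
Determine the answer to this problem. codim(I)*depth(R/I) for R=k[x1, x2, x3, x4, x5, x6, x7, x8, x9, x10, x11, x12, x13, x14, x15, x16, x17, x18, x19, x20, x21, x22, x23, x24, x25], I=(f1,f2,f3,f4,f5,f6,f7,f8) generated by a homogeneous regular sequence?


codim=8, depth=dim(R/I)=25-8=17
Product=8*17=136


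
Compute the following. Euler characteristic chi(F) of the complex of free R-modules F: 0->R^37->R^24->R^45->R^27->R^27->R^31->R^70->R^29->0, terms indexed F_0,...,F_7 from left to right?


chi = sum (-1)^i * rank:
(-1)^0*37=37
(-1)^1*24=-24
(-1)^2*45=45
(-1)^3*27=-27
(-1)^4*27=27
(-1)^5*31=-31
(-1)^6*70=70
(-1)^7*29=-29
chi=68


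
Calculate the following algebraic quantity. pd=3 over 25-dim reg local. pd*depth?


pd+depth=25
depth=25-3=22
pd*depth=3*22=66


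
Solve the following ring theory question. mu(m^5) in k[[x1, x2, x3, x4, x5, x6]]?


C(n+d-1,d)=C(10,5)=252


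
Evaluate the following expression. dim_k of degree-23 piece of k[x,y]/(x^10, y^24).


k[x,y], I = (x^10, y^24), d = 23
Need i < 10 and d-i < 24.
Range: 0 <= i <= 9.
H(23) = 10


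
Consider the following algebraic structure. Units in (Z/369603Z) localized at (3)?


Local ring = Z/2187Z.
phi(2187) = 3^6*(3-1) = 1458


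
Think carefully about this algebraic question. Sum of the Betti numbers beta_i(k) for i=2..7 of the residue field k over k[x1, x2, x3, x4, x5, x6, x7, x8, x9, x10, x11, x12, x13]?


Koszul resolution: beta_i(k)=C(n,i), n=13
C(13,2)=78, C(13,3)=286, C(13,4)=715, C(13,5)=1287, C(13,6)=1716, C(13,7)=1716
Sum=5798


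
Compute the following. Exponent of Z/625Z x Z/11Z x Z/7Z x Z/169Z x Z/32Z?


Exponent = lcm of the cyclic orders; pairwise coprime => product.
5^4*11^1*7^1*13^2*2^5=625*11*7*169*32=260260000


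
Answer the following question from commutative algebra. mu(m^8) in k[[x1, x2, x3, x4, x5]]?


C(n+d-1,d)=C(12,8)=495


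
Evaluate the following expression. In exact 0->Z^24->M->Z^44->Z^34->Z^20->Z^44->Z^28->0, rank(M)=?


Alt sum=0:
(-1)^0*24 + (-1)^1*? + (-1)^2*44 + (-1)^3*34 + (-1)^4*20 + (-1)^5*44 + (-1)^6*28=0
rank(M)=38


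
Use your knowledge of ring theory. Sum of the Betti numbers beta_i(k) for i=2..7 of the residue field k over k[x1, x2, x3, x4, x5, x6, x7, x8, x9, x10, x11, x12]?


Koszul resolution: beta_i(k)=C(n,i), n=12
C(12,2)=66, C(12,3)=220, C(12,4)=495, C(12,5)=792, C(12,6)=924, C(12,7)=792
Sum=3289


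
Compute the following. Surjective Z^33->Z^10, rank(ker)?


rank(ker) = 33-10 = 23


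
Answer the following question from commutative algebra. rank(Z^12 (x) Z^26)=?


rank(M(x)N) = rank(M)*rank(N)
12*26 = 312


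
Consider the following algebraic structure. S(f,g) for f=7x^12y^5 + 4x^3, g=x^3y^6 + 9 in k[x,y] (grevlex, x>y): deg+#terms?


LT(f)=7x^12y^5, LT(g)=x^3y^6
lcm(LM)=x^12y^6
S(f,g) (scaled by 7 to clear denominators) = y*f - 7x^9*g = -63x^9 + 4x^3y
2 terms, deg 9.
9+2=11


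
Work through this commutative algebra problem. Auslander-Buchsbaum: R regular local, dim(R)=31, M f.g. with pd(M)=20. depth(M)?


pd+depth=depth(R)=31
depth=31-20=11


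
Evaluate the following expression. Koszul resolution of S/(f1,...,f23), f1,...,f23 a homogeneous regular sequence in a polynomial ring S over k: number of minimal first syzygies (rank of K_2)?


Regular sequence => Koszul complex is the minimal free resolution.
Syz_1 minimally generated by Koszul relations f_i*e_j - f_j*e_i (i<j): mu(Syz_1) = beta_2 = C(m,2) = m(m-1)/2
m=23
23*22/2 = 253


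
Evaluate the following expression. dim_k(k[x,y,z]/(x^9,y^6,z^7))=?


Basis: x^iy^jz^k, i<9,j<6,k<7
9*6*7=378


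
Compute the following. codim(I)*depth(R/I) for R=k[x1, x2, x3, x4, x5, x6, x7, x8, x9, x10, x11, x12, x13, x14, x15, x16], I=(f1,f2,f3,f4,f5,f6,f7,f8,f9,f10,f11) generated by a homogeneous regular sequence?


codim=11, depth=dim(R/I)=16-11=5
Product=11*5=55


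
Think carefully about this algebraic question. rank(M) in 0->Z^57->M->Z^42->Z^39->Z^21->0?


Alt sum=0:
(-1)^0*57 + (-1)^1*? + (-1)^2*42 + (-1)^3*39 + (-1)^4*21=0
rank(M)=81


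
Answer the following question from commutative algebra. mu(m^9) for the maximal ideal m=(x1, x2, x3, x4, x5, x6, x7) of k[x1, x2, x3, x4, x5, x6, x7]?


Graded Nakayama: mu(m^d) = dim_k (m^d/m^(d+1)) = #degree-9 monomials in 7 vars
C(n+d-1,d)=C(15,9)=5005


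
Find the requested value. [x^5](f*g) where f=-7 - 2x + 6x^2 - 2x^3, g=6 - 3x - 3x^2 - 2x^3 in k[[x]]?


[x^5] = sum a_i*b_j, i+j=5
  6*-2=-12
  -2*-3=6
Sum=-6


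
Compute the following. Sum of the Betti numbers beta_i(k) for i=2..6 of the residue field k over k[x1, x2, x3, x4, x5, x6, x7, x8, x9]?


Koszul resolution: beta_i(k)=C(n,i), n=9
C(9,2)=36, C(9,3)=84, C(9,4)=126, C(9,5)=126, C(9,6)=84
Sum=456


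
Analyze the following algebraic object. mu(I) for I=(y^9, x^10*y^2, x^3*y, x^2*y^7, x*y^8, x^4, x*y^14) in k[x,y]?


Remove redundant (divisible by others).
x*y^14 redundant.
x^10*y^2 redundant.
Min: x^4, x^3*y, x^2*y^7, x*y^8, y^9
Count=5


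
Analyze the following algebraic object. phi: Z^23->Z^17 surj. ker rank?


rank(ker) = 23-17 = 6


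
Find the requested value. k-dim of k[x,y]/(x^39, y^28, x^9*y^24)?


k[x,y]/I, I = (x^39, y^28, x^9*y^24)
Rect: 39x28=1092. Corner: (39-9)x(28-24)=120.
dim = 1092-120 = 972


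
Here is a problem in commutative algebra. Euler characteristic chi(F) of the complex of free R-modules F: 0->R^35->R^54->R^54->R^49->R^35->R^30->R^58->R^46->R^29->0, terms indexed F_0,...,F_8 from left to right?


chi = sum (-1)^i * rank:
(-1)^0*35=35
(-1)^1*54=-54
(-1)^2*54=54
(-1)^3*49=-49
(-1)^4*35=35
(-1)^5*30=-30
(-1)^6*58=58
(-1)^7*46=-46
(-1)^8*29=29
chi=32


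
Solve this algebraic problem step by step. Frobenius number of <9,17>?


gcd(9,17)=1 => F=ab-a-b=9*17-9-17=153-26=127


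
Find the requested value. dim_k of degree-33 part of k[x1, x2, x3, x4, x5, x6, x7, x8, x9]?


C(d+n-1,n-1)=C(41,8)=95548245


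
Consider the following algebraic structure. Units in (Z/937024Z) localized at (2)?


Local ring = Z/64Z.
phi(64) = 2^5*(2-1) = 32


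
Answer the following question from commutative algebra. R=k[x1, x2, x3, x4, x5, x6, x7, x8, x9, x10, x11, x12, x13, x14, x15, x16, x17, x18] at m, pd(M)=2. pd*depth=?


pd+depth=18
depth=18-2=16
pd*depth=2*16=32


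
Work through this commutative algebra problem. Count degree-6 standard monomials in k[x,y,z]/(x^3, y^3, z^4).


Need i<3, j<3, k<4 with i+j+k=6.
For each i, j ranges over max(0,6-i-3)..min(2,6-i):
  i=0: j in [3,2] -> 0
  i=1: j in [2,2] -> 1
  i=2: j in [1,2] -> 2
H(6) = 0+1+2 = 3


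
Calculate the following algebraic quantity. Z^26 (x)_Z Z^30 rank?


rank(M(x)N) = rank(M)*rank(N)
26*30 = 780


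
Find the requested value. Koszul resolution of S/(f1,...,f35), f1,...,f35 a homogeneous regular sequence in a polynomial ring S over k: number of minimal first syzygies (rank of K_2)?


Regular sequence => Koszul complex is the minimal free resolution.
Syz_1 minimally generated by Koszul relations f_i*e_j - f_j*e_i (i<j): mu(Syz_1) = beta_2 = C(m,2) = m(m-1)/2
m=35
35*34/2 = 595


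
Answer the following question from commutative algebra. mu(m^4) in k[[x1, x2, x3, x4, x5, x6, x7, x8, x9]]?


C(n+d-1,d)=C(12,4)=495


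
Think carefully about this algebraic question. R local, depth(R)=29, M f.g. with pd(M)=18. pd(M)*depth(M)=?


pd+depth=29
depth=29-18=11
pd*depth=18*11=198


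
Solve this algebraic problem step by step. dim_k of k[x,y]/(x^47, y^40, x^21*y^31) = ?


k[x,y]/I, I = (x^47, y^40, x^21*y^31)
Rect: 47x40=1880. Corner: (47-21)x(40-31)=234.
dim = 1880-234 = 1646


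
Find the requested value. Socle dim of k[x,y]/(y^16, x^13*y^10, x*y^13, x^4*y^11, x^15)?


Socle = ann(m) = span of standard monomials u with x*u, y*u in I (staircase corners).
Minimal generators: x^15, x^13*y^10, x^4*y^11, x*y^13, y^16
Corners: y^15, x^3y^12, x^12y^10, x^14y^9
Socle dim=4


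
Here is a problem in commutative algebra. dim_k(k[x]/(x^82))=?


Basis: 1,x,...,x^81
dim=82


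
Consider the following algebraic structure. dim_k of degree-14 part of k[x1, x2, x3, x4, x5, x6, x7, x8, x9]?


C(d+n-1,n-1)=C(22,8)=319770


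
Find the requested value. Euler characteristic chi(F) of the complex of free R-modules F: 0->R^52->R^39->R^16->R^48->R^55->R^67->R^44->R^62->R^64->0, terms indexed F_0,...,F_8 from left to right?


chi = sum (-1)^i * rank:
(-1)^0*52=52
(-1)^1*39=-39
(-1)^2*16=16
(-1)^3*48=-48
(-1)^4*55=55
(-1)^5*67=-67
(-1)^6*44=44
(-1)^7*62=-62
(-1)^8*64=64
chi=15


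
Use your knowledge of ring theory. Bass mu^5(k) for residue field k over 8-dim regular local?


C(n,i)=C(8,5)=56


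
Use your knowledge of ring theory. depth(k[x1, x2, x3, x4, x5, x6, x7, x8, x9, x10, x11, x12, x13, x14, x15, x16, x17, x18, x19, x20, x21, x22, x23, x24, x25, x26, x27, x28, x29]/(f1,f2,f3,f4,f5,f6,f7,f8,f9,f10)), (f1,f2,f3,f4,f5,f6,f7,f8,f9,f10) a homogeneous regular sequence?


depth(R)=29
depth(R/I)=29-10=19


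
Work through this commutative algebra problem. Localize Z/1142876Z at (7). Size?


7-primary part: 1142876=7^5*68
Size=7^5=16807


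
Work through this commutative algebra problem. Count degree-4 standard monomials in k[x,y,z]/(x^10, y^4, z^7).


Need i<10, j<4, k<7 with i+j+k=4.
For each i, j ranges over max(0,4-i-6)..min(3,4-i):
  i=0: j in [0,3] -> 4
  i=1: j in [0,3] -> 4
  i=2: j in [0,2] -> 3
  i=3: j in [0,1] -> 2
  i=4: j in [0,0] -> 1
H(4) = 4+4+3+2+1 = 14


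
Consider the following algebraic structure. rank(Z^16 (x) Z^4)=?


rank(M(x)N) = rank(M)*rank(N)
16*4 = 64


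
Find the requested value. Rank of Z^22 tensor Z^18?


rank(M(x)N) = rank(M)*rank(N)
22*18 = 396


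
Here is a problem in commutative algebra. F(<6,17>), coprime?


gcd(6,17)=1 => F=ab-a-b=6*17-6-17=102-23=79


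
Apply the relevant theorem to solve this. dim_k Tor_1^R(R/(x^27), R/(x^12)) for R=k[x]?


Tor_1(R/I,R/J)=(I cap J)/IJ=(x^27)/(x^39)
dim=39-27=min(27,12)=12


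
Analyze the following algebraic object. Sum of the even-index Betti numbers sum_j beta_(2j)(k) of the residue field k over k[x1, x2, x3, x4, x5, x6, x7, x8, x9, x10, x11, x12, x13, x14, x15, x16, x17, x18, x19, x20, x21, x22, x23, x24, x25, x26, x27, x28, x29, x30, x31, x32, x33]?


Koszul resolution: beta_i(k)=C(n,i), n=33
sum_even C(33,i) = 2^(n-1) = 2^32 = 4294967296


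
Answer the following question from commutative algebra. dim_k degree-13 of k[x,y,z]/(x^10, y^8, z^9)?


Need i<10, j<8, k<9 with i+j+k=13.
For each i, j ranges over max(0,13-i-8)..min(7,13-i):
  i=0: j in [5,7] -> 3
  i=1: j in [4,7] -> 4
  i=2: j in [3,7] -> 5
  i=3: j in [2,7] -> 6
  i=4: j in [1,7] -> 7
  i=5: j in [0,7] -> 8
  i=6: j in [0,7] -> 8
  i=7: j in [0,6] -> 7
  i=8: j in [0,5] -> 6
  i=9: j in [0,4] -> 5
H(13) = 3+4+5+6+7+8+8+7+6+5 = 59


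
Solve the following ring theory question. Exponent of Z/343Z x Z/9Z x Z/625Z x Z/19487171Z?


Exponent = lcm of the cyclic orders; pairwise coprime => product.
7^3*3^2*5^4*11^7=343*9*625*19487171=37598060548125


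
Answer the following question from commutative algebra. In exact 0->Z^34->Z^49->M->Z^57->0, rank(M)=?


Alt sum=0:
(-1)^0*34 + (-1)^1*49 + (-1)^2*? + (-1)^3*57=0
rank(M)=72


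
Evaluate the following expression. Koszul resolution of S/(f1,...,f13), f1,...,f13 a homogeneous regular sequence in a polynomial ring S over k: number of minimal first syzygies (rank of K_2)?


Regular sequence => Koszul complex is the minimal free resolution.
Syz_1 minimally generated by Koszul relations f_i*e_j - f_j*e_i (i<j): mu(Syz_1) = beta_2 = C(m,2) = m(m-1)/2
m=13
13*12/2 = 78


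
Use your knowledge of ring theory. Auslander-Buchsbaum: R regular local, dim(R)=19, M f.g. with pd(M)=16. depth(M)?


pd+depth=depth(R)=19
depth=19-16=3


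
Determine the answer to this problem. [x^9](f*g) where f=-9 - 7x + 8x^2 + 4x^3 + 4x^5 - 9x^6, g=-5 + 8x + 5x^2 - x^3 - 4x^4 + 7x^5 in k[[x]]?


[x^9] = sum a_i*b_j, i+j=9
  4*-4=-16
  -9*-1=9
Sum=-7


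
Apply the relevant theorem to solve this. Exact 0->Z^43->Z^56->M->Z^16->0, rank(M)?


Alt sum=0:
(-1)^0*43 + (-1)^1*56 + (-1)^2*? + (-1)^3*16=0
rank(M)=29


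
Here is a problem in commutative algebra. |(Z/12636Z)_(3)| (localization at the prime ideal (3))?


3-primary part: 12636=3^5*52
Size=3^5=243


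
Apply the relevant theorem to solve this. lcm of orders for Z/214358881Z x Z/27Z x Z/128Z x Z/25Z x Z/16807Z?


Exponent = lcm of the cyclic orders; pairwise coprime => product.
11^8*3^3*2^7*5^2*7^5=214358881*27*128*25*16807=311275847200348800


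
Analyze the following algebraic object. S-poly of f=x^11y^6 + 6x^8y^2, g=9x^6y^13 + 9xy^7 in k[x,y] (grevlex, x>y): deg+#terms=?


LT(f)=x^11y^6, LT(g)=9x^6y^13
lcm(LM)=x^11y^13
S(f,g) (scaled by 9 to clear denominators) = 9y^7*f - x^5*g = 54x^8y^9 - 9x^6y^7
2 terms, deg 17.
17+2=19


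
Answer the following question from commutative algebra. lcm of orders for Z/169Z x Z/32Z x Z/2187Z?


Exponent = lcm of the cyclic orders; pairwise coprime => product.
13^2*2^5*3^7=169*32*2187=11827296


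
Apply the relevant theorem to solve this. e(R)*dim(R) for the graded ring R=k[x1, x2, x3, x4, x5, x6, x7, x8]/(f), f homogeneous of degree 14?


e(R)=deg(f)=14, dim(R)=8-1=7
e*dim=14*7=98


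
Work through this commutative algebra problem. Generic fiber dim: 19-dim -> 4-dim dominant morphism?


dim(fiber)=dim(X)-dim(Y)=19-4=15


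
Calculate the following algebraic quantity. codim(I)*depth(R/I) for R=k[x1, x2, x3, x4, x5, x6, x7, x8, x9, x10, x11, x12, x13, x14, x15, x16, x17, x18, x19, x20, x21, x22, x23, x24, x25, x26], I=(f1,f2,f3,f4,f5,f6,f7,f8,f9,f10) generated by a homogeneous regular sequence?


codim=10, depth=dim(R/I)=26-10=16
Product=10*16=160


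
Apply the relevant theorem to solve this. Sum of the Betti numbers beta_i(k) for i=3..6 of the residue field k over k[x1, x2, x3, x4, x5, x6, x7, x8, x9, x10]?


Koszul resolution: beta_i(k)=C(n,i), n=10
C(10,3)=120, C(10,4)=210, C(10,5)=252, C(10,6)=210
Sum=792


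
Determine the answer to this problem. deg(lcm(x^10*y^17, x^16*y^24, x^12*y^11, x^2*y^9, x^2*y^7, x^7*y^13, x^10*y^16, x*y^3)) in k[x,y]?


lcm = componentwise max:
x: max(10,16,12,2,2,7,10,1)=16
y: max(17,24,11,9,7,13,16,3)=24
Total=16+24=40


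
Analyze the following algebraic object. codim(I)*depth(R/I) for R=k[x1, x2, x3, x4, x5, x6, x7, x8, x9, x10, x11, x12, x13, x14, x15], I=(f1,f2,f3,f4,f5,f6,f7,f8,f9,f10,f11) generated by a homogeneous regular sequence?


codim=11, depth=dim(R/I)=15-11=4
Product=11*4=44


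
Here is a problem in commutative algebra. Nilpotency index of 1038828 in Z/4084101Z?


1038828^k mod 4084101:
k=1: 1038828
k=2: 1185849
k=3: 1676241
k=4: 194481
k=5: 0
First zero at k = 5


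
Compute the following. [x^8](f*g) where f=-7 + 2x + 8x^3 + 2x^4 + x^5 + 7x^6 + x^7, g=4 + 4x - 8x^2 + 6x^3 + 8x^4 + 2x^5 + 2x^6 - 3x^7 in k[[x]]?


[x^8] = sum a_i*b_j, i+j=8
  2*-3=-6
  8*2=16
  2*8=16
  1*6=6
  7*-8=-56
  1*4=4
Sum=-20


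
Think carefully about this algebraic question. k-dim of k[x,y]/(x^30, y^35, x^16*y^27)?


k[x,y]/I, I = (x^30, y^35, x^16*y^27)
Rect: 30x35=1050. Corner: (30-16)x(35-27)=112.
dim = 1050-112 = 938


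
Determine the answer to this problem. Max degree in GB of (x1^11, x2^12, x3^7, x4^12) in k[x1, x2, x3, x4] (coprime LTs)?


Pure powers, coprime LTs => already GB.
Degrees: 11, 12, 7, 12
Max=12


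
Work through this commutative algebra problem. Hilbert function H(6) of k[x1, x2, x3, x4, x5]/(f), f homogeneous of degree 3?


C(10,4)-C(7,4)=210-35=175


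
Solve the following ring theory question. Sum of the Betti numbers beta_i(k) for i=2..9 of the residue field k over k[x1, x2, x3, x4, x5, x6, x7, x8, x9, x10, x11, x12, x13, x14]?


Koszul resolution: beta_i(k)=C(n,i), n=14
C(14,2)=91, C(14,3)=364, C(14,4)=1001, C(14,5)=2002, C(14,6)=3003, C(14,7)=3432, C(14,8)=3003, C(14,9)=2002
Sum=14898


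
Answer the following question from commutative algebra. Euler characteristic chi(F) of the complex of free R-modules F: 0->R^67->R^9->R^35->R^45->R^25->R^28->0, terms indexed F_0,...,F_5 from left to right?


chi = sum (-1)^i * rank:
(-1)^0*67=67
(-1)^1*9=-9
(-1)^2*35=35
(-1)^3*45=-45
(-1)^4*25=25
(-1)^5*28=-28
chi=45


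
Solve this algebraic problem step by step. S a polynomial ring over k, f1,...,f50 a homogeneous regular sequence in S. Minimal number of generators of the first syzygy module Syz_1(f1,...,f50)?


Regular sequence => Koszul complex is the minimal free resolution.
Syz_1 minimally generated by Koszul relations f_i*e_j - f_j*e_i (i<j): mu(Syz_1) = beta_2 = C(m,2) = m(m-1)/2
m=50
50*49/2 = 1225


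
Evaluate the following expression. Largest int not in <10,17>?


gcd(10,17)=1 => F=ab-a-b=10*17-10-17=170-27=143


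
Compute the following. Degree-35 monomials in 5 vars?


C(d+n-1,n-1)=C(39,4)=82251


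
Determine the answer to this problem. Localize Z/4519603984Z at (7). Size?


7-primary part: 4519603984=7^10*16
Size=7^10=282475249


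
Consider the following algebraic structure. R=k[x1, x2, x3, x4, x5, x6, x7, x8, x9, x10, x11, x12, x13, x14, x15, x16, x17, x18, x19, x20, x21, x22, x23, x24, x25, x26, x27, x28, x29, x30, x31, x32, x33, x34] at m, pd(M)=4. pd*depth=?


pd+depth=34
depth=34-4=30
pd*depth=4*30=120


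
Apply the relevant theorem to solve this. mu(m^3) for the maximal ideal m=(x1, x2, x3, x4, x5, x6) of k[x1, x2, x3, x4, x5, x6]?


Graded Nakayama: mu(m^d) = dim_k (m^d/m^(d+1)) = #degree-3 monomials in 6 vars
C(n+d-1,d)=C(8,3)=56


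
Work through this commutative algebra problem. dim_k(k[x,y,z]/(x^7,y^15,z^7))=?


Basis: x^iy^jz^k, i<7,j<15,k<7
7*15*7=735


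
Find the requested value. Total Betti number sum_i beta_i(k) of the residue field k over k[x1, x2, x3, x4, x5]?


Koszul resolution: beta_i(k)=C(n,i), n=5
sum_i C(5,i) = 2^5 = 32


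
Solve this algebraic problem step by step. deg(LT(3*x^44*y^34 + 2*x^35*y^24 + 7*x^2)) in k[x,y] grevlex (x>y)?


LT: 3*x^44*y^34
deg_x=44, deg_y=34
Total=44+34=78


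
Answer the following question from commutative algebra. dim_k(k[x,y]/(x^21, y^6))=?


Basis: x^i*y^j, i<21, j<6
21*6=126


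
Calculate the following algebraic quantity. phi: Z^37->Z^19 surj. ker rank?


rank(ker) = 37-19 = 18


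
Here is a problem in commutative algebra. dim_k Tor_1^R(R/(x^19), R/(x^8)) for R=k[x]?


Tor_1(R/I,R/J)=(I cap J)/IJ=(x^19)/(x^27)
dim=27-19=min(19,8)=8


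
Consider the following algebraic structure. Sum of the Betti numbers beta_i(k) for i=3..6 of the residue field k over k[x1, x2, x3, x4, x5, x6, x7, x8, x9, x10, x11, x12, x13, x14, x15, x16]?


Koszul resolution: beta_i(k)=C(n,i), n=16
C(16,3)=560, C(16,4)=1820, C(16,5)=4368, C(16,6)=8008
Sum=14756
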